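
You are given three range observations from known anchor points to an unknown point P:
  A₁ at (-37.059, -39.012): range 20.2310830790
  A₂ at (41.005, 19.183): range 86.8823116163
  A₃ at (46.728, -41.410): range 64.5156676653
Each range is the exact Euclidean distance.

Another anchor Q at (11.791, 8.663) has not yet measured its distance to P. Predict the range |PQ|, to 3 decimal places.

61.117

eq1: (x + 37.059)² + (y + 39.012)² = 20.2310830790²
eq2: (x − 41.005)² + (y − 19.183)² = 86.8823116163²
eq3: (x − 46.728)² + (y + 41.410)² = 64.5156676653²
eq1−eq3, eq1−eq2 (x²,y² cancel):
  167.574·x − 4.796·y = -2749.986193
  156.128·x + 116.390·y = -7985.147460
det = 167.574·116.390 − -4.796·156.128 = 20252.727748
x = (-2749.986193·116.390 − -4.796·-7985.147460) / 20252.727748 = -17.694785
y = (167.574·-7985.147460 − -2749.986193·156.128) / 20252.727748 = -44.870660
|P − Q| = √((-17.694785 − 11.791)² + (-44.870660 − 8.663)²) = 61.116808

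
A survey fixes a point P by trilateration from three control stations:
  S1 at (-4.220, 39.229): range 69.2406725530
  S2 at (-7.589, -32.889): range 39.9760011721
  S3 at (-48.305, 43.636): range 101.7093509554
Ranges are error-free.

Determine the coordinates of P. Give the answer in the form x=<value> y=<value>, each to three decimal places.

eq1: (x + 4.220)² + (y − 39.229)² = 69.2406725530²
eq2: (x + 7.589)² + (y + 32.889)² = 39.9760011721²
eq3: (x + 48.305)² + (y − 43.636)² = 101.7093509554²
eq2−eq1, eq2−eq3 (x²,y² cancel):
  6.738·x + 144.236·y = -2778.746467
  -81.432·x + 153.050·y = -5648.517123
det = 6.738·153.050 − 144.236·-81.432 = 12776.676852
x = (-2778.746467·153.050 − 144.236·-5648.517123) / 12776.676852 = 30.479942
y = (6.738·-5648.517123 − -2778.746467·-81.432) / 12776.676852 = -20.689151

x=30.480 y=-20.689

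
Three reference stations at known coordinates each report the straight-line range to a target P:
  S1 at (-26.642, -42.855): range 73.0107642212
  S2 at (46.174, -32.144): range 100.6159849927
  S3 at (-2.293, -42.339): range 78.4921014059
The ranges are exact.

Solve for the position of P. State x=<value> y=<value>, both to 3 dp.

x=-33.056 y=29.873

eq1: (x + 26.642)² + (y + 42.855)² = 73.0107642212²
eq2: (x − 46.174)² + (y + 32.144)² = 100.6159849927²
eq3: (x + 2.293)² + (y + 42.339)² = 78.4921014059²
eq3−eq2, eq3−eq1 (x²,y² cancel):
  96.934·x + 20.390·y = -2595.140211
  -48.698·x − 1.032·y = 1578.936710
det = 96.934·-1.032 − 20.390·-48.698 = 892.916332
x = (-2595.140211·-1.032 − 20.390·1578.936710) / 892.916332 = -33.056104
y = (96.934·1578.936710 − -2595.140211·-48.698) / 892.916332 = 29.873474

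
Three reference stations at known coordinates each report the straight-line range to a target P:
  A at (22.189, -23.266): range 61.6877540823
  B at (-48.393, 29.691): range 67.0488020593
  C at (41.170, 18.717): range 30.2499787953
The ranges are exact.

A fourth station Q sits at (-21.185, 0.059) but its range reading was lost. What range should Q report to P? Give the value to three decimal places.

54.816

eq1: (x − 22.189)² + (y + 23.266)² = 61.6877540823²
eq2: (x + 48.393)² + (y − 29.691)² = 67.0488020593²
eq3: (x − 41.170)² + (y − 18.717)² = 30.2499787953²
eq2−eq3, eq2−eq1 (x²,y² cancel):
  179.126·x − 21.948·y = 2402.337699
  141.164·x − 105.914·y = -1499.616599
det = 179.126·-105.914 − -21.948·141.164 = -15873.683692
x = (2402.337699·-105.914 − -21.948·-1499.616599) / -15873.683692 = 18.102590
y = (179.126·-1499.616599 − 2402.337699·141.164) / -15873.683692 = 38.286256
|P − Q| = √((18.102590 − -21.185)² + (38.286256 − 0.059)²) = 54.816401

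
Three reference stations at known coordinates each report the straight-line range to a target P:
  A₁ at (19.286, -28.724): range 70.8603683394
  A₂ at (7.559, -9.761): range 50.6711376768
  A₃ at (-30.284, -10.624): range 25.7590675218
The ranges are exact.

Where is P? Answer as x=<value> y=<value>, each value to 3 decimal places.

x=-37.076 y=14.223

eq1: (x − 19.286)² + (y + 28.724)² = 70.8603683394²
eq2: (x − 7.559)² + (y + 9.761)² = 50.6711376768²
eq3: (x + 30.284)² + (y + 10.624)² = 25.7590675218²
eq3−eq2, eq3−eq1 (x²,y² cancel):
  75.686·x + 1.726·y = -2781.609064
  99.140·x − 36.200·y = -4190.634302
det = 75.686·-36.200 − 1.726·99.140 = -2910.948840
x = (-2781.609064·-36.200 − 1.726·-4190.634302) / -2910.948840 = -37.076324
y = (75.686·-4190.634302 − -2781.609064·99.140) / -2910.948840 = 14.223412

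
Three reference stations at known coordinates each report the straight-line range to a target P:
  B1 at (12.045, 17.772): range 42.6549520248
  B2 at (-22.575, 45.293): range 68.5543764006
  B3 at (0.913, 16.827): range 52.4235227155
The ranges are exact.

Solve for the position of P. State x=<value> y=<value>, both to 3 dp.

eq1: (x − 12.045)² + (y − 17.772)² = 42.6549520248²
eq2: (x + 22.575)² + (y − 45.293)² = 68.5543764006²
eq3: (x − 0.913)² + (y − 16.827)² = 52.4235227155²
eq3−eq1, eq3−eq2 (x²,y² cancel):
  22.264·x + 1.890·y = 1105.725313
  -46.976·x + 56.932·y = 325.628186
det = 22.264·56.932 − 1.890·-46.976 = 1356.318688
x = (1105.725313·56.932 − 1.890·325.628186) / 1356.318688 = 45.959491
y = (22.264·325.628186 − 1105.725313·-46.976) / 1356.318688 = 43.641910

x=45.959 y=43.642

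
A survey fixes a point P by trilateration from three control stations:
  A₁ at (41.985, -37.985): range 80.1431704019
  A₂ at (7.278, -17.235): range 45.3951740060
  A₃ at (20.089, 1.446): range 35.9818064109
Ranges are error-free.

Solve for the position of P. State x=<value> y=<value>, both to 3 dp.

x=-6.068 y=26.154

eq1: (x − 41.985)² + (y + 37.985)² = 80.1431704019²
eq2: (x − 7.278)² + (y + 17.235)² = 45.3951740060²
eq3: (x − 20.089)² + (y − 1.446)² = 35.9818064109²
eq2−eq3, eq2−eq1 (x²,y² cancel):
  25.622·x + 37.362·y = 821.675758
  69.414·x − 41.500·y = -1506.619998
det = 25.622·-41.500 − 37.362·69.414 = -3656.758868
x = (821.675758·-41.500 − 37.362·-1506.619998) / -3656.758868 = -6.068432
y = (25.622·-1506.619998 − 821.675758·69.414) / -3656.758868 = 26.153876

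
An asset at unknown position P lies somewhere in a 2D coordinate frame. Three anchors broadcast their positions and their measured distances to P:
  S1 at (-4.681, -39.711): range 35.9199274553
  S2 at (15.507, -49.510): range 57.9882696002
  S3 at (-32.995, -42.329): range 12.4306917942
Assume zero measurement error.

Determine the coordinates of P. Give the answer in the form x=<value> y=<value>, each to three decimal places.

eq1: (x + 4.681)² + (y + 39.711)² = 35.9199274553²
eq2: (x − 15.507)² + (y + 49.510)² = 57.9882696002²
eq3: (x + 32.995)² + (y + 42.329)² = 12.4306917942²
eq2−eq3, eq2−eq1 (x²,y² cancel):
  -97.004·x + 14.362·y = 3396.824430
  -40.376·x + 19.598·y = 979.566356
det = -97.004·19.598 − 14.362·-40.376 = -1321.204280
x = (3396.824430·19.598 − 14.362·979.566356) / -1321.204280 = -39.738316
y = (-97.004·979.566356 − 3396.824430·-40.376) / -1321.204280 = -31.886309

x=-39.738 y=-31.886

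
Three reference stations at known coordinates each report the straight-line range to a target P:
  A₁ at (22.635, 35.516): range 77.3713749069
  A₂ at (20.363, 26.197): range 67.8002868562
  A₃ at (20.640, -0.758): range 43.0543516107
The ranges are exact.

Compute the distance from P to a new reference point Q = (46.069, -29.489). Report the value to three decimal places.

47.210

eq1: (x − 22.635)² + (y − 35.516)² = 77.3713749069²
eq2: (x − 20.363)² + (y − 26.197)² = 67.8002868562²
eq3: (x − 20.640)² + (y + 0.758)² = 43.0543516107²
eq2−eq1, eq2−eq3 (x²,y² cancel):
  4.544·x + 18.638·y = -716.655854
  0.554·x − 53.910·y = 2068.851291
det = 4.544·-53.910 − 18.638·0.554 = -255.292492
x = (-716.655854·-53.910 − 18.638·2068.851291) / -255.292492 = -0.296392
y = (4.544·2068.851291 − -716.655854·0.554) / -255.292492 = -38.379067
|P − Q| = √((-0.296392 − 46.069)² + (-38.379067 − -29.489)²) = 47.209987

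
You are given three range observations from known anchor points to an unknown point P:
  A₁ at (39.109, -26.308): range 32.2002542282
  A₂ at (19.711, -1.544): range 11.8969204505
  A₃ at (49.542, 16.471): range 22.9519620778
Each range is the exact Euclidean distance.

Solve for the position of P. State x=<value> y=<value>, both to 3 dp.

eq1: (x − 39.109)² + (y + 26.308)² = 32.2002542282²
eq2: (x − 19.711)² + (y + 1.544)² = 11.8969204505²
eq3: (x − 49.542)² + (y − 16.471)² = 22.9519620778²
eq2−eq1, eq2−eq3 (x²,y² cancel):
  38.796·x − 49.528·y = 935.397632
  59.662·x + 36.030·y = 1949.540301
det = 38.796·36.030 − -49.528·59.662 = 4352.759416
x = (935.397632·36.030 − -49.528·1949.540301) / 4352.759416 = 29.925662
y = (38.796·1949.540301 − 935.397632·59.662) / 4352.759416 = 4.554966

x=29.926 y=4.555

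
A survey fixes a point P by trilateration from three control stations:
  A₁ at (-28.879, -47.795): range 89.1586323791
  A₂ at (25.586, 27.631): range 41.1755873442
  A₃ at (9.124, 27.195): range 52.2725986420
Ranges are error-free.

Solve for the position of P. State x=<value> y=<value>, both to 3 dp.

x=49.729 y=-5.724

eq1: (x + 28.879)² + (y + 47.795)² = 89.1586323791²
eq2: (x − 25.586)² + (y − 27.631)² = 41.1755873442²
eq3: (x − 9.124)² + (y − 27.195)² = 52.2725986420²
eq2−eq1, eq2−eq3 (x²,y² cancel):
  -108.930·x − 150.852·y = -4553.589626
  -32.924·x − 0.872·y = -1632.295732
det = -108.930·-0.872 − -150.852·-32.924 = -4871.664288
x = (-4553.589626·-0.872 − -150.852·-1632.295732) / -4871.664288 = 49.729278
y = (-108.930·-1632.295732 − -4553.589626·-32.924) / -4871.664288 = -5.723627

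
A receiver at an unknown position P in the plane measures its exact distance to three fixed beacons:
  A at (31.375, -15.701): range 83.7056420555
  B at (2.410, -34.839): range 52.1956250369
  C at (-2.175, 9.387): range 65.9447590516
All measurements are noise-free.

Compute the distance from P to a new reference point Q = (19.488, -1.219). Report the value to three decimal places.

77.615

eq1: (x − 31.375)² + (y + 15.701)² = 83.7056420555²
eq2: (x − 2.410)² + (y + 34.839)² = 52.1956250369²
eq3: (x + 2.175)² + (y − 9.387)² = 65.9447590516²
eq2−eq1, eq2−eq3 (x²,y² cancel):
  57.930·x + 38.276·y = -4270.903234
  -9.170·x + 88.452·y = -2751.045600
det = 57.930·88.452 − 38.276·-9.170 = 5475.015280
x = (-4270.903234·88.452 − 38.276·-2751.045600) / 5475.015280 = -49.766238
y = (57.930·-2751.045600 − -4270.903234·-9.170) / 5475.015280 = -36.261498
|P − Q| = √((-49.766238 − 19.488)² + (-36.261498 − -1.219)²) = 77.615244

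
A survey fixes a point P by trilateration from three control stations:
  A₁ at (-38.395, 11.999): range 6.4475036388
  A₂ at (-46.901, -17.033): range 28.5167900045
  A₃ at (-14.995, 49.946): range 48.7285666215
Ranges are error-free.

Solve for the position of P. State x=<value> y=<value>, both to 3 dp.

x=-44.815 y=11.407

eq1: (x + 38.395)² + (y − 11.999)² = 6.4475036388²
eq2: (x + 46.901)² + (y + 17.033)² = 28.5167900045²
eq3: (x + 14.995)² + (y − 49.946)² = 48.7285666215²
eq1−eq2, eq1−eq3 (x²,y² cancel):
  -17.012·x − 58.064·y = 100.037855
  46.800·x + 75.894·y = -1231.601987
det = -17.012·75.894 − -58.064·46.800 = 1426.286472
x = (100.037855·75.894 − -58.064·-1231.601987) / 1426.286472 = -44.815306
y = (-17.012·-1231.601987 − 100.037855·46.800) / 1426.286472 = 11.407415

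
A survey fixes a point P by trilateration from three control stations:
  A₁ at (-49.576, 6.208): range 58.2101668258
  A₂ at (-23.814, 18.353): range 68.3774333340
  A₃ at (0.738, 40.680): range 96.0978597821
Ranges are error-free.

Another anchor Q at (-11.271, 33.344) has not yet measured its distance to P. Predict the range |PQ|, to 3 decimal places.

85.501

eq1: (x + 49.576)² + (y − 6.208)² = 58.2101668258²
eq2: (x + 23.814)² + (y − 18.353)² = 68.3774333340²
eq3: (x − 0.738)² + (y − 40.680)² = 96.0978597821²
eq1−eq3, eq1−eq2 (x²,y² cancel):
  100.628·x + 68.944·y = -6687.287129
  51.524·x + 24.290·y = -2879.429702
det = 100.628·24.290 − 68.944·51.524 = -1108.016536
x = (-6687.287129·24.290 − 68.944·-2879.429702) / -1108.016536 = -32.567381
y = (100.628·-2879.429702 − -6687.287129·51.524) / -1108.016536 = -49.461834
|P − Q| = √((-32.567381 − -11.271)² + (-49.461834 − 33.344)²) = 85.500538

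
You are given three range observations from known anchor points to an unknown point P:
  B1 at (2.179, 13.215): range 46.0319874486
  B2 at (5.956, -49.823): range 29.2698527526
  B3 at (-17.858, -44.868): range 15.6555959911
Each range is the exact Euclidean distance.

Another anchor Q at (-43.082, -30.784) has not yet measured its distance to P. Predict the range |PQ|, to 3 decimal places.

28.041

eq1: (x − 2.179)² + (y − 13.215)² = 46.0319874486²
eq2: (x − 5.956)² + (y + 49.823)² = 29.2698527526²
eq3: (x + 17.858)² + (y + 44.868)² = 15.6555959911²
eq1−eq2, eq1−eq3 (x²,y² cancel):
  7.554·x − 126.076·y = 3600.640587
  -40.074·x − 116.166·y = 4026.507505
det = 7.554·-116.166 − -126.076·-40.074 = -5929.887588
x = (3600.640587·-116.166 − -126.076·4026.507505) / -5929.887588 = -15.071777
y = (7.554·4026.507505 − 3600.640587·-40.074) / -5929.887588 = -29.462331
|P − Q| = √((-15.071777 − -43.082)² + (-29.462331 − -30.784)²) = 28.041387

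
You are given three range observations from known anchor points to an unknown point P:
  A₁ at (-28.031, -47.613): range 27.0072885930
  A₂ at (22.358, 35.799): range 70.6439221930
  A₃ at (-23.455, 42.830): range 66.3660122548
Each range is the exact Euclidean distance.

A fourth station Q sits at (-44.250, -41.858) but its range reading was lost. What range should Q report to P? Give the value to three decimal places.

eq1: (x + 28.031)² + (y + 47.613)² = 27.0072885930²
eq2: (x − 22.358)² + (y − 35.799)² = 70.6439221930²
eq3: (x + 23.455)² + (y − 42.830)² = 66.3660122548²
eq3−eq1, eq3−eq2 (x²,y² cancel):
  -9.152·x − 180.886·y = 4343.242750
  91.626·x − 14.062·y = -1189.213520
det = -9.152·-14.062 − -180.886·91.626 = 16702.556060
x = (4343.242750·-14.062 − -180.886·-1189.213520) / 16702.556060 = -16.535598
y = (-9.152·-1189.213520 − 4343.242750·91.626) / 16702.556060 = -23.174314
|P − Q| = √((-16.535598 − -44.250)² + (-23.174314 − -41.858)²) = 33.424066

33.424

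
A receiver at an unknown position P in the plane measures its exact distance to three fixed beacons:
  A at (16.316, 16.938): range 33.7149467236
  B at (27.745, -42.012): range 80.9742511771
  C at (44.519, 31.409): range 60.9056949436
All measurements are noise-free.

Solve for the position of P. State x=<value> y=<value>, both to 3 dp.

x=-16.149 y=26.033

eq1: (x − 16.316)² + (y − 16.938)² = 33.7149467236²
eq2: (x − 27.745)² + (y + 42.012)² = 80.9742511771²
eq3: (x − 44.519)² + (y − 31.409)² = 60.9056949436²
eq2−eq3, eq2−eq1 (x²,y² cancel):
  33.548·x + 146.842·y = 3280.999150
  -22.858·x + 117.900·y = 3438.446252
det = 33.548·117.900 − 146.842·-22.858 = 7311.823636
x = (3280.999150·117.900 − 146.842·3438.446252) / 7311.823636 = -16.148984
y = (33.548·3438.446252 − 3280.999150·-22.858) / 7311.823636 = 26.033187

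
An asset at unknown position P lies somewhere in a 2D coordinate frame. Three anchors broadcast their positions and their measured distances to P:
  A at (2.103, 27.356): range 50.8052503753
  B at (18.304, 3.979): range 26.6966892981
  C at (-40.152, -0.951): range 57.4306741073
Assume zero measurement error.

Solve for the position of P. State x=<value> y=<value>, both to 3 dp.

eq1: (x − 2.103)² + (y − 27.356)² = 50.8052503753²
eq2: (x − 18.304)² + (y − 3.979)² = 26.6966892981²
eq3: (x + 40.152)² + (y + 0.951)² = 57.4306741073²
eq2−eq3, eq2−eq1 (x²,y² cancel):
  -116.912·x − 9.860·y = -1323.350461
  -32.402·x + 46.754·y = -1466.555758
det = -116.912·46.754 − -9.860·-32.402 = -5785.587368
x = (-1323.350461·46.754 − -9.860·-1466.555758) / -5785.587368 = 13.193504
y = (-116.912·-1466.555758 − -1323.350461·-32.402) / -5785.587368 = -22.223978

x=13.194 y=-22.224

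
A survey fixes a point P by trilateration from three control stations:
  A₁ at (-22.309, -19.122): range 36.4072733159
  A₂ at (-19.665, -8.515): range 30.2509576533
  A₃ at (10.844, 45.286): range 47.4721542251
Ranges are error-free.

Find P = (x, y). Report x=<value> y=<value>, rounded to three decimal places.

x=9.915 y=-2.177

eq1: (x + 22.309)² + (y + 19.122)² = 36.4072733159²
eq2: (x + 19.665)² + (y + 8.515)² = 30.2509576533²
eq3: (x − 10.844)² + (y − 45.286)² = 47.4721542251²
eq3−eq2, eq3−eq1 (x²,y² cancel):
  -61.018·x − 107.602·y = -370.711694
  -66.306·x − 128.816·y = -376.955891
det = -61.018·-128.816 − -107.602·-66.306 = 725.436476
x = (-370.711694·-128.816 − -107.602·-376.955891) / 725.436476 = 9.914569
y = (-61.018·-376.955891 − -370.711694·-66.306) / 725.436476 = -2.177055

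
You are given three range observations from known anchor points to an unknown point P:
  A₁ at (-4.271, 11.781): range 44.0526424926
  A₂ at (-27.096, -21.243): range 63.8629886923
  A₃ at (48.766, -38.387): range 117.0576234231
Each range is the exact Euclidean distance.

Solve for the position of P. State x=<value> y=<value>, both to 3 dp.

x=-36.380 y=41.942

eq1: (x + 4.271)² + (y − 11.781)² = 44.0526424926²
eq2: (x + 27.096)² + (y + 21.243)² = 63.8629886923²
eq3: (x − 48.766)² + (y + 38.387)² = 117.0576234231²
eq1−eq3, eq1−eq2 (x²,y² cancel):
  106.074·x − 100.336·y = -8067.200768
  -45.650·x − 66.048·y = -1109.421151
det = 106.074·-66.048 − -100.336·-45.650 = -11586.313952
x = (-8067.200768·-66.048 − -100.336·-1109.421151) / -11586.313952 = -36.379784
y = (106.074·-1109.421151 − -8067.200768·-45.650) / -11586.313952 = 41.941592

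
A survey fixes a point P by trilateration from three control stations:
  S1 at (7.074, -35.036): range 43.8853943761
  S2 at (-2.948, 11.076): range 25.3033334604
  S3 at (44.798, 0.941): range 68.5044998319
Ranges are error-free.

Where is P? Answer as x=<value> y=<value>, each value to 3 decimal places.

x=-23.555 y=-3.607

eq1: (x − 7.074)² + (y + 35.036)² = 43.8853943761²
eq2: (x + 2.948)² + (y − 11.076)² = 25.3033334604²
eq3: (x − 44.798)² + (y − 0.941)² = 68.5044998319²
eq1−eq2, eq1−eq3 (x²,y² cancel):
  -20.044·x + 92.224·y = 139.474863
  75.448·x + 71.954·y = -2036.755145
det = -20.044·71.954 − 92.224·75.448 = -8400.362328
x = (139.474863·71.954 − 92.224·-2036.755145) / -8400.362328 = -23.555351
y = (-20.044·-2036.755145 − 139.474863·75.448) / -8400.362328 = -3.607180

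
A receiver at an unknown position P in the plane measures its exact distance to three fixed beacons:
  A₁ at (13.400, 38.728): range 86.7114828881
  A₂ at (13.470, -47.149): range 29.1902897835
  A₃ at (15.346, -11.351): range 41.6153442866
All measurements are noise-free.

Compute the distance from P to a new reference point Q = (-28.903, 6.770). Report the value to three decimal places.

eq1: (x − 13.400)² + (y − 38.728)² = 86.7114828881²
eq2: (x − 13.470)² + (y + 47.149)² = 29.1902897835²
eq3: (x − 15.346)² + (y + 11.351)² = 41.6153442866²
eq3−eq1, eq3−eq2 (x²,y² cancel):
  -3.892·x + 100.158·y = -4471.971318
  -3.752·x − 71.596·y = 2919.888046
det = -3.892·-71.596 − 100.158·-3.752 = 654.444448
x = (-4471.971318·-71.596 − 100.158·2919.888046) / 654.444448 = 42.364347
y = (-3.892·2919.888046 − -4471.971318·-3.752) / 654.444448 = -43.002948
|P − Q| = √((42.364347 − -28.903)² + (-43.002948 − 6.770)²) = 86.927447

86.927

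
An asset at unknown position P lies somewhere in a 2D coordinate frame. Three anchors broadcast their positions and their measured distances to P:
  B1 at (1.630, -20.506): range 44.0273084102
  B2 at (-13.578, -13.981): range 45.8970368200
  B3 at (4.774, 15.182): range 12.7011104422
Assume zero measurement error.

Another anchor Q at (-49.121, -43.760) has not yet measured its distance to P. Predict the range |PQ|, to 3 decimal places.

91.922

eq1: (x − 1.630)² + (y + 20.506)² = 44.0273084102²
eq2: (x + 13.578)² + (y + 13.981)² = 45.8970368200²
eq3: (x − 4.774)² + (y − 15.182)² = 12.7011104422²
eq3−eq2, eq3−eq1 (x²,y² cancel):
  -36.704·x − 58.326·y = -1818.673537
  -6.288·x − 71.376·y = -1607.216943
det = -36.704·-71.376 − -58.326·-6.288 = 2253.030816
x = (-1818.673537·-71.376 − -58.326·-1607.216943) / 2253.030816 = 16.008262
y = (-36.704·-1607.216943 − -1818.673537·-6.288) / 2253.030816 = 21.107333
|P − Q| = √((16.008262 − -49.121)² + (21.107333 − -43.760)²) = 91.921660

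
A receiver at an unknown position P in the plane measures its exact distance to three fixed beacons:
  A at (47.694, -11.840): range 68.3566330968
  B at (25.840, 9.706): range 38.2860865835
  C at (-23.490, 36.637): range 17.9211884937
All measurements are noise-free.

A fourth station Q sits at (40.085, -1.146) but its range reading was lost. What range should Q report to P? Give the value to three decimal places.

eq1: (x − 47.694)² + (y + 11.840)² = 68.3566330968²
eq2: (x − 25.840)² + (y − 9.706)² = 38.2860865835²
eq3: (x + 23.490)² + (y − 36.637)² = 17.9211884937²
eq3−eq1, eq3−eq2 (x²,y² cancel):
  142.368·x − 96.954·y = -3830.606924
  98.660·x − 53.862·y = -2276.793262
det = 142.368·-53.862 − -96.954·98.660 = 1897.256424
x = (-3830.606924·-53.862 − -96.954·-2276.793262) / 1897.256424 = -7.600482
y = (142.368·-2276.793262 − -3830.606924·98.660) / 1897.256424 = 28.348923
|P − Q| = √((-7.600482 − 40.085)² + (28.348923 − -1.146)²) = 56.070096

56.070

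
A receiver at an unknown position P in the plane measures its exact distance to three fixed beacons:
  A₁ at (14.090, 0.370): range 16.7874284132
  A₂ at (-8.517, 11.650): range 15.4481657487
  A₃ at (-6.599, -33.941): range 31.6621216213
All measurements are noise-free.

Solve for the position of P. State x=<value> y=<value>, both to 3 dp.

x=-2.441 y=-2.553

eq1: (x − 14.090)² + (y − 0.370)² = 16.7874284132²
eq2: (x + 8.517)² + (y − 11.650)² = 15.4481657487²
eq3: (x + 6.599)² + (y + 33.941)² = 31.6621216213²
eq1−eq2, eq1−eq3 (x²,y² cancel):
  -45.214·x + 22.560·y = 52.768717
  -41.378·x − 68.622·y = 276.201089
det = -45.214·-68.622 − 22.560·-41.378 = 4036.162788
x = (52.768717·-68.622 − 22.560·276.201089) / 4036.162788 = -2.440980
y = (-45.214·276.201089 − 52.768717·-41.378) / 4036.162788 = -2.553091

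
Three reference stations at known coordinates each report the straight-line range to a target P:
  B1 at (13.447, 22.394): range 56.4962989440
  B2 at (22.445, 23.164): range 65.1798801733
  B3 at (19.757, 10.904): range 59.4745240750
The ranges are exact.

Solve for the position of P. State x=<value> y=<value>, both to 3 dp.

x=-38.919 y=1.188

eq1: (x − 13.447)² + (y − 22.394)² = 56.4962989440²
eq2: (x − 22.445)² + (y − 23.164)² = 65.1798801733²
eq3: (x − 19.757)² + (y − 10.904)² = 59.4745240750²
eq3−eq1, eq3−eq2 (x²,y² cancel):
  -12.620·x + 22.980·y = 518.464000
  5.376·x + 24.520·y = -180.085109
det = -12.620·24.520 − 22.980·5.376 = -432.982880
x = (518.464000·24.520 − 22.980·-180.085109) / -432.982880 = -38.918613
y = (-12.620·-180.085109 − 518.464000·5.376) / -432.982880 = 1.188473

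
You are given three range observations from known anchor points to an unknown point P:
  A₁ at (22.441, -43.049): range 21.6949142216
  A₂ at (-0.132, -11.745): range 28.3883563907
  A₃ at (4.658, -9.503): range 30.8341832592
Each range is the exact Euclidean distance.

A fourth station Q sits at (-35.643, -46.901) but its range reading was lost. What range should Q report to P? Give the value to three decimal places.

37.213

eq1: (x − 22.441)² + (y + 43.049)² = 21.6949142216²
eq2: (x + 0.132)² + (y + 11.745)² = 28.3883563907²
eq3: (x − 4.658)² + (y + 9.503)² = 30.8341832592²
eq2−eq1, eq2−eq3 (x²,y² cancel):
  45.146·x − 62.608·y = 2554.081908
  9.580·x + 4.484·y = -170.806555
det = 45.146·4.484 − -62.608·9.580 = 802.219304
x = (2554.081908·4.484 − -62.608·-170.806555) / 802.219304 = 0.945685
y = (45.146·-170.806555 − 2554.081908·9.580) / 802.219304 = -40.112893
|P − Q| = √((0.945685 − -35.643)² + (-40.112893 − -46.901)²) = 37.213039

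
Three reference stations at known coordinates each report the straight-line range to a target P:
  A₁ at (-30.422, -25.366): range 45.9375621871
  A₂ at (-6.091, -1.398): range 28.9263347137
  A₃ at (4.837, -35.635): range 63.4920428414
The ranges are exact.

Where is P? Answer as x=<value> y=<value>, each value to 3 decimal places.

x=-25.244 y=20.279

eq1: (x + 30.422)² + (y + 25.366)² = 45.9375621871²
eq2: (x + 6.091)² + (y + 1.398)² = 28.9263347137²
eq3: (x − 4.837)² + (y + 35.635)² = 63.4920428414²
eq1−eq3, eq1−eq2 (x²,y² cancel):
  70.518·x − 20.538·y = -2196.662130
  48.662·x + 47.936·y = -256.350575
det = 70.518·47.936 − -20.538·48.662 = 4379.771004
x = (-2196.662130·47.936 − -20.538·-256.350575) / 4379.771004 = -25.244271
y = (70.518·-256.350575 − -2196.662130·48.662) / 4379.771004 = 20.278833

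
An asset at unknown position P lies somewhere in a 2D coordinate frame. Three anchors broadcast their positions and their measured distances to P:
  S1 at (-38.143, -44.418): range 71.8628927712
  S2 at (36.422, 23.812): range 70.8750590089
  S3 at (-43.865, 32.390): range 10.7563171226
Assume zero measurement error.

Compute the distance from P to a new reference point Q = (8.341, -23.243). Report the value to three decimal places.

eq1: (x + 38.143)² + (y + 44.418)² = 71.8628927712²
eq2: (x − 36.422)² + (y − 23.812)² = 70.8750590089²
eq3: (x + 43.865)² + (y − 32.390)² = 10.7563171226²
eq1−eq2, eq1−eq3 (x²,y² cancel):
  149.130·x + 136.460·y = -1393.272377
  -11.444·x + 153.616·y = 4593.980151
det = 149.130·153.616 − 136.460·-11.444 = 24470.402320
x = (-1393.272377·153.616 − 136.460·4593.980151) / 24470.402320 = -34.364922
y = (149.130·4593.980151 − -1393.272377·-11.444) / 24470.402320 = 27.345511
|P − Q| = √((-34.364922 − 8.341)² + (27.345511 − -23.243)²) = 66.204178

66.204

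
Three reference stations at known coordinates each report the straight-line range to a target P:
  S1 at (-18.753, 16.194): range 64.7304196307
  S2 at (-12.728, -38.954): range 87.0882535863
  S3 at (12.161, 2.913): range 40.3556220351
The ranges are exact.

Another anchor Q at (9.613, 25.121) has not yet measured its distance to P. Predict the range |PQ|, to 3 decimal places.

eq1: (x + 18.753)² + (y − 16.194)² = 64.7304196307²
eq2: (x + 12.728)² + (y + 38.954)² = 87.0882535863²
eq3: (x − 12.161)² + (y − 2.913)² = 40.3556220351²
eq1−eq2, eq1−eq3 (x²,y² cancel):
  12.050·x − 110.296·y = -2328.841232
  61.828·x − 26.562·y = 2103.905841
det = 12.050·-26.562 − -110.296·61.828 = 6499.308988
x = (-2328.841232·-26.562 − -110.296·2103.905841) / 6499.308988 = 45.221897
y = (12.050·2103.905841 − -2328.841232·61.828) / 6499.308988 = 26.055025
|P − Q| = √((45.221897 − 9.613)² + (26.055025 − 25.121)²) = 35.621144

35.621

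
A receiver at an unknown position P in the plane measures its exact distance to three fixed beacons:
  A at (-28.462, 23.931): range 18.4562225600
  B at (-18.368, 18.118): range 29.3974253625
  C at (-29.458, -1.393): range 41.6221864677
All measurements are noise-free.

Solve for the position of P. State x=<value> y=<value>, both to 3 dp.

eq1: (x + 28.462)² + (y − 23.931)² = 18.4562225600²
eq2: (x + 18.368)² + (y − 18.118)² = 29.3974253625²
eq3: (x + 29.458)² + (y + 1.393)² = 41.6221864677²
eq1−eq3, eq1−eq2 (x²,y² cancel):
  -1.992·x − 50.648·y = -1904.838247
  20.188·x − 11.626·y = -1240.709324
det = -1.992·-11.626 − -50.648·20.188 = 1045.640816
x = (-1904.838247·-11.626 − -50.648·-1240.709324) / 1045.640816 = -38.917567
y = (-1.992·-1240.709324 − -1904.838247·20.188) / 1045.640816 = 39.139987

x=-38.918 y=39.140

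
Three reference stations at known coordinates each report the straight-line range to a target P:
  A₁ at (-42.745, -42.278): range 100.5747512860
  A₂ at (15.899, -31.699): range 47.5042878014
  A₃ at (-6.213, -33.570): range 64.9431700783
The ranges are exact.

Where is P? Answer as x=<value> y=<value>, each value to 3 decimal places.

eq1: (x + 42.745)² + (y + 42.278)² = 100.5747512860²
eq2: (x − 15.899)² + (y + 31.699)² = 47.5042878014²
eq3: (x + 6.213)² + (y + 33.570)² = 64.9431700783²
eq3−eq1, eq3−eq2 (x²,y² cancel):
  -73.064·x − 17.416·y = -3448.647216
  44.224·x + 3.742·y = 2053.016513
det = -73.064·3.742 − -17.416·44.224 = 496.799696
x = (-3448.647216·3.742 − -17.416·2053.016513) / 496.799696 = 45.995394
y = (-73.064·2053.016513 − -3448.647216·44.224) / 496.799696 = 5.055108

x=45.995 y=5.055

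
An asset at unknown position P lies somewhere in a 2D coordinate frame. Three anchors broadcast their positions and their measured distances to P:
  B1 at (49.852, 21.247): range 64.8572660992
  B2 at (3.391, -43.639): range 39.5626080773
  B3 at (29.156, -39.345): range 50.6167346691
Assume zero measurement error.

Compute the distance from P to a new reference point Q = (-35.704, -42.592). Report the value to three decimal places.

eq1: (x − 49.852)² + (y − 21.247)² = 64.8572660992²
eq2: (x − 3.391)² + (y + 43.639)² = 39.5626080773²
eq3: (x − 29.156)² + (y + 39.345)² = 50.6167346691²
eq2−eq1, eq2−eq3 (x²,y² cancel):
  92.922·x + 129.772·y = -1620.469297
  51.530·x + 8.588·y = -514.613712
det = 92.922·8.588 − 129.772·51.530 = -5889.137024
x = (-1620.469297·8.588 − 129.772·-514.613712) / -5889.137024 = -8.976843
y = (92.922·-514.613712 − -1620.469297·51.530) / -5889.137024 = -6.059266
|P − Q| = √((-8.976843 − -35.704)² + (-6.059266 − -42.592)²) = 45.265678

45.266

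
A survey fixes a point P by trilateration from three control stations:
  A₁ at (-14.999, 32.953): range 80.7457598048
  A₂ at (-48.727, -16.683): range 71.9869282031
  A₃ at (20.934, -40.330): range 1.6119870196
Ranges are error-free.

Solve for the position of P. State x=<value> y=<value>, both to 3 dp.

eq1: (x + 14.999)² + (y − 32.953)² = 80.7457598048²
eq2: (x + 48.727)² + (y + 16.683)² = 71.9869282031²
eq3: (x − 20.934)² + (y + 40.330)² = 1.6119870196²
eq3−eq1, eq3−eq2 (x²,y² cancel):
  -71.866·x + 146.566·y = -7271.150270
  -139.322·x + 47.294·y = -4591.617568
det = -71.866·47.294 − 146.566·-139.322 = 17021.037648
x = (-7271.150270·47.294 − 146.566·-4591.617568) / 17021.037648 = 19.334499
y = (-71.866·-4591.617568 − -7271.150270·-139.322) / 17021.037648 = -40.129751

x=19.334 y=-40.130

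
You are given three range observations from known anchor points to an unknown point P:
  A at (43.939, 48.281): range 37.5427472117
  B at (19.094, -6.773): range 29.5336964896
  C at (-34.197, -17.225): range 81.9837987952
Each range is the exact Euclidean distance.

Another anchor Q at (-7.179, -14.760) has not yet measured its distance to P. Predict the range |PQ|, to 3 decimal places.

eq1: (x − 43.939)² + (y − 48.281)² = 37.5427472117²
eq2: (x − 19.094)² + (y + 6.773)² = 29.5336964896²
eq3: (x + 34.197)² + (y + 17.225)² = 81.9837987952²
eq1−eq3, eq1−eq2 (x²,y² cancel):
  -156.272·x − 131.012·y = -8107.440645
  -49.690·x − 110.108·y = -3314.017677
det = -156.272·-110.108 − -131.012·-49.690 = 10696.811096
x = (-8107.440645·-110.108 − -131.012·-3314.017677) / 10696.811096 = 42.864924
y = (-156.272·-3314.017677 − -8107.440645·-49.690) / 10696.811096 = 10.753620
|P − Q| = √((42.864924 − -7.179)² + (10.753620 − -14.760)²) = 56.172405

56.172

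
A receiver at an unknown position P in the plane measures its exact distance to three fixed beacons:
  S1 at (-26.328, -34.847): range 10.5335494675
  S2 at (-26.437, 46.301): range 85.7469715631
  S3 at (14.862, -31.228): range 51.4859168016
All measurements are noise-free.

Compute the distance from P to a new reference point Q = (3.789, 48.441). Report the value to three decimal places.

96.002

eq1: (x + 26.328)² + (y + 34.847)² = 10.5335494675²
eq2: (x + 26.437)² + (y − 46.301)² = 85.7469715631²
eq3: (x − 14.862)² + (y + 31.228)² = 51.4859168016²
eq1−eq3, eq1−eq2 (x²,y² cancel):
  82.380·x + 7.238·y = -3251.253930
  -0.218·x + 162.296·y = -6306.366891
det = 82.380·162.296 − 7.238·-0.218 = 13371.522364
x = (-3251.253930·162.296 − 7.238·-6306.366891) / 13371.522364 = -36.048253
y = (82.380·-6306.366891 − -3251.253930·-0.218) / 13371.522364 = -38.905613
|P − Q| = √((-36.048253 − 3.789)² + (-38.905613 − 48.441)²) = 96.002279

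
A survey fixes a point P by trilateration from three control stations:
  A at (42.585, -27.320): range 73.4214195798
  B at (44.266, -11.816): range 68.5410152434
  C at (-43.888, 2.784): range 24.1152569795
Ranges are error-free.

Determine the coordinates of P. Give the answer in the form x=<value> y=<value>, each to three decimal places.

eq1: (x − 42.585)² + (y + 27.320)² = 73.4214195798²
eq2: (x − 44.266)² + (y + 11.816)² = 68.5410152434²
eq3: (x + 43.888)² + (y − 2.784)² = 24.1152569795²
eq1−eq2, eq1−eq3 (x²,y² cancel):
  3.362·x + 31.008·y = 232.066070
  -172.946·x + 60.208·y = 4183.201809
det = 3.362·60.208 − 31.008·-172.946 = 5565.128864
x = (232.066070·60.208 − 31.008·4183.201809) / 5565.128864 = -20.797450
y = (3.362·4183.201809 − 232.066070·-172.946) / 5565.128864 = 9.739006

x=-20.797 y=9.739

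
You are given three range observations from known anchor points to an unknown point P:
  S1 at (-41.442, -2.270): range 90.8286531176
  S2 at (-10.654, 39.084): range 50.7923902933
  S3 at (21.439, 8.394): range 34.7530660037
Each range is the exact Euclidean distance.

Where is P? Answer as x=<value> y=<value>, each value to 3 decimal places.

eq1: (x + 41.442)² + (y + 2.270)² = 90.8286531176²
eq2: (x + 10.654)² + (y − 39.084)² = 50.7923902933²
eq3: (x − 21.439)² + (y − 8.394)² = 34.7530660037²
eq3−eq2, eq3−eq1 (x²,y² cancel):
  -64.186·x + 61.380·y = -261.114500
  -125.762·x − 21.328·y = -5849.566323
det = -64.186·-21.328 − 61.380·-125.762 = 9088.230568
x = (-261.114500·-21.328 − 61.380·-5849.566323) / 9088.230568 = 40.119518
y = (-64.186·-5849.566323 − -261.114500·-125.762) / 9088.230568 = 37.699526

x=40.120 y=37.700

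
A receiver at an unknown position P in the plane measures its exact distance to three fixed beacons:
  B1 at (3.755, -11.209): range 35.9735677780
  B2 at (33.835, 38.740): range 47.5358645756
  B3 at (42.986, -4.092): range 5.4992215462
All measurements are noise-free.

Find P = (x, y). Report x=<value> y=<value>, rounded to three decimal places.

x=39.622 y=-8.442

eq1: (x − 3.755)² + (y + 11.209)² = 35.9735677780²
eq2: (x − 33.835)² + (y − 38.740)² = 47.5358645756²
eq3: (x − 42.986)² + (y + 4.092)² = 5.4992215462²
eq2−eq1, eq2−eq3 (x²,y² cancel):
  -60.160·x − 99.898·y = -1540.292277
  18.302·x − 85.664·y = 1448.362818
det = -60.160·-85.664 − -99.898·18.302 = 6981.879436
x = (-1540.292277·-85.664 − -99.898·1448.362818) / 6981.879436 = 39.622017
y = (-60.160·1448.362818 − -1540.292277·18.302) / 6981.879436 = -8.442294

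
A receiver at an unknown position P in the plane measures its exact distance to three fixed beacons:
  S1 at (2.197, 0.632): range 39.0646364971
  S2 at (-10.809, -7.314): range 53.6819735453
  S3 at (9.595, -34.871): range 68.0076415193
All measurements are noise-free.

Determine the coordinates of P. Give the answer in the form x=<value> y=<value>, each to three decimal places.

eq1: (x − 2.197)² + (y − 0.632)² = 39.0646364971²
eq2: (x + 10.809)² + (y + 7.314)² = 53.6819735453²
eq3: (x − 9.595)² + (y + 34.871)² = 68.0076415193²
eq2−eq1, eq2−eq3 (x²,y² cancel):
  26.012·x + 15.892·y = 1190.605615
  40.808·x − 55.114·y = -605.563432
det = 26.012·-55.114 − 15.892·40.808 = -2082.146104
x = (1190.605615·-55.114 − 15.892·-605.563432) / -2082.146104 = 26.893129
y = (26.012·-605.563432 − 1190.605615·40.808) / -2082.146104 = 30.899921

x=26.893 y=30.900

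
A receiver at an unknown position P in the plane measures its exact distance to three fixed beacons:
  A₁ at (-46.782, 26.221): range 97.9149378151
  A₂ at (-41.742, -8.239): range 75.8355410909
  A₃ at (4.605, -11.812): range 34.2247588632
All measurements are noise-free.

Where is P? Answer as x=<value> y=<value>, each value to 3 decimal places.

eq1: (x + 46.782)² + (y − 26.221)² = 97.9149378151²
eq2: (x + 41.742)² + (y + 8.239)² = 75.8355410909²
eq3: (x − 4.605)² + (y + 11.812)² = 34.2247588632²
eq3−eq2, eq3−eq1 (x²,y² cancel):
  -92.694·x + 7.146·y = -2930.148857
  -102.774·x + 76.066·y = -5700.633932
det = -92.694·76.066 − 7.146·-102.774 = -6316.438800
x = (-2930.148857·76.066 − 7.146·-5700.633932) / -6316.438800 = 28.837131
y = (-92.694·-5700.633932 − -2930.148857·-102.774) / -6316.438800 = -35.980946

x=28.837 y=-35.981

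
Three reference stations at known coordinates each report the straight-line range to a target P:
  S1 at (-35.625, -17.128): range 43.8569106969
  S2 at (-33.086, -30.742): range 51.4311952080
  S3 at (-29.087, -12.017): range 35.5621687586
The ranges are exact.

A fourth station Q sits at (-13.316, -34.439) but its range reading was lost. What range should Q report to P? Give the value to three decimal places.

45.256

eq1: (x + 35.625)² + (y + 17.128)² = 43.8569106969²
eq2: (x + 33.086)² + (y + 30.742)² = 51.4311952080²
eq3: (x + 29.087)² + (y + 12.017)² = 35.5621687586²
eq3−eq2, eq3−eq1 (x²,y² cancel):
  -7.998·x − 37.450·y = -331.207892
  -13.076·x − 10.222·y = -86.713618
det = -7.998·-10.222 − -37.450·-13.076 = -407.940644
x = (-331.207892·-10.222 − -37.450·-86.713618) / -407.940644 = -0.338731
y = (-7.998·-86.713618 − -331.207892·-13.076) / -407.940644 = 8.916343
|P − Q| = √((-0.338731 − -13.316)² + (8.916343 − -34.439)²) = 45.255887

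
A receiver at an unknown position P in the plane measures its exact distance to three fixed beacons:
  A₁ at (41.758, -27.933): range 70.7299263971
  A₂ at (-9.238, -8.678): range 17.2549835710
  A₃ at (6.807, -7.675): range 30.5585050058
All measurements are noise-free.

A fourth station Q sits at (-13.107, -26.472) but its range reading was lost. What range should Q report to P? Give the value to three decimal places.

30.910

eq1: (x − 41.758)² + (y + 27.933)² = 70.7299263971²
eq2: (x + 9.238)² + (y + 8.678)² = 17.2549835710²
eq3: (x − 6.807)² + (y + 7.675)² = 30.5585050058²
eq1−eq2, eq1−eq3 (x²,y² cancel):
  -101.992·x + 38.510·y = 2341.653305
  -69.902·x + 40.516·y = 1650.158081
det = -101.992·40.516 − 38.510·-69.902 = -1440.381852
x = (2341.653305·40.516 − 38.510·1650.158081) / -1440.381852 = -21.748981
y = (-101.992·1650.158081 − 2341.653305·-69.902) / -1440.381852 = 3.205173
|P − Q| = √((-21.748981 − -13.107)² + (3.205173 − -26.472)²) = 30.909844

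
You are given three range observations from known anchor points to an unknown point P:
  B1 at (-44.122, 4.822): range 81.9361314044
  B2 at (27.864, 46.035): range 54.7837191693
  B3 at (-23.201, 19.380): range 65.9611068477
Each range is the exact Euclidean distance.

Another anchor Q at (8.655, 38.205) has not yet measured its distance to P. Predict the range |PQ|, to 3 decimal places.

54.116

eq1: (x + 44.122)² + (y − 4.822)² = 81.9361314044²
eq2: (x − 27.864)² + (y − 46.035)² = 54.7837191693²
eq3: (x + 23.201)² + (y − 19.380)² = 65.9611068477²
eq1−eq3, eq1−eq2 (x²,y² cancel):
  41.842·x + 29.116·y = 1306.530246
  143.972·x + 82.426·y = 4637.894896
det = 41.842·82.426 − 29.116·143.972 = -743.020060
x = (1306.530246·82.426 − 29.116·4637.894896) / -743.020060 = 36.802352
y = (41.842·4637.894896 − 1306.530246·143.972) / -743.020060 = -8.014623
|P − Q| = √((36.802352 − 8.655)² + (-8.014623 − 38.205)²) = 54.115866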